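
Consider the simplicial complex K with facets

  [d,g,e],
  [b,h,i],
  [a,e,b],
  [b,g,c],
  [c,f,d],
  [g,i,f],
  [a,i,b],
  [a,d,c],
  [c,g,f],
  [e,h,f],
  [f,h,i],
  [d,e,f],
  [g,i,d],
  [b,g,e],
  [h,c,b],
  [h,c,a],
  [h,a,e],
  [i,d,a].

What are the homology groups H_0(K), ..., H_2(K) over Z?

H_0 ≅ Z,  H_1 ≅ Z ⊕ Z/2,  H_2 = 0.

Order the vertices as a < b < c < d < e < f < g < h < i. Listing each simplex with vertices in this order, K has dimension 2 with simplices:

  0-simplices (9): a, b, c, d, e, f, g, h, i
  1-simplices (27): ab, ac, ad, ae, ah, ai, bc, be, bg, bh, bi, cd, cf, cg, ch, de, df, dg, di, ef, eg, eh, fg, fh, fi, gi, hi
  2-simplices (18): abe, abi, acd, ach, adi, aeh, bcg, bch, beg, bhi, cdf, cfg, def, deg, dgi, efh, fgi, fhi

so the chain groups are C_0 ≅ Z^9, C_1 ≅ Z^27, C_2 ≅ Z^18.

Boundary ∂_1: C_1 → C_0 sends each edge [p,q] (with p < q) to q − p. For instance
  ∂dg = g − d.
The 9×27 boundary matrix has rank 8 and Smith normal form diag(1,1,1,1,1,1,1,1).

The boundary map ∂_2: C_2 → C_1 sends each 2-simplex [p,q,r] to [q,r] − [p,r] + [p,q]. For instance
  ∂abe = be − ae + ab,
  ∂adi = di − ai + ad.
The resulting 27×18 matrix has rank 18, and its Smith normal form has invariant factors (1,1,1,1,1,1,1,1,1,1,1,1,1,1,1,1,1,2).

Computing H_k = (kernel of ∂_k) / (image of ∂_{k+1}):

  H_0: rank C_0 − rank ∂_1 = 9 − 8 = 1, and the invariant factors of ∂_1 are all 1, so H_0 = Z.
  H_1: rank ker ∂_1 − rank ∂_2 = (27 − 8) − 18 = 1, and ∂_2 has invariant factor 2 > 1, so H_1 = Z ⊕ Z/2.
  H_2: rank ker ∂_2 − rank ∂_3 = (18 − 18) − 0 = 0, and there is no ∂_3, so H_2 = 0.

As a check, the Euler characteristic is 9 − 27 + 18 = 0, which agrees with 1 − 1 + 0 = 0.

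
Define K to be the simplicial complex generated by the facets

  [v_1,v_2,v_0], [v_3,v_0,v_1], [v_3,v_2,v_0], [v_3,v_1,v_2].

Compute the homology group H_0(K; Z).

H_0 ≅ Z.

K has 4 vertices, 6 edges, 4 triangles.
rank ∂_0 = 0, rank ∂_1 = 3 ⇒ b_0 = 4 − 0 − 3 = 1; all invariant factors of ∂_1 are 1 so no torsion. So H_0 = Z.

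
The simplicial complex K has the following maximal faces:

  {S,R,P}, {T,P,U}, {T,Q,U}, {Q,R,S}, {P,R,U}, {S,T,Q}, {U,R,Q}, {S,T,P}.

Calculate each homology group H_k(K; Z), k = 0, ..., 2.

Fix the vertex order P < Q < R < S < T < U and write every simplex with vertices in increasing order. Then dim K = 2 and the simplices of K are:

  0-simplices (6): P, Q, R, S, T, U
  1-simplices (12): PR, PS, PT, PU, QR, QS, QT, QU, RS, RU, ST, TU
  2-simplices (8): PRS, PRU, PST, PTU, QRS, QRU, QST, QTU

giving chain groups C_0 ≅ Z^6, C_1 ≅ Z^12, C_2 ≅ Z^8.

∂_1: C_1 → C_0 sends each edge [p,q] (with p < q) to q − p. For instance
  ∂PT = T − P.
This gives a 6×12 integer matrix of rank 5; reducing to Smith normal form yields diagonal entries (1,1,1,1,1).

The boundary map ∂_2: C_2 → C_1 acts by ∂[p,q,r] = [q,r] − [p,r] + [p,q]. For instance
  ∂PST = ST − PT + PS,
  ∂PTU = TU − PU + PT.
The 12×8 boundary matrix has rank 7 and Smith normal form diag(1,1,1,1,1,1,1).

Computing H_k = (kernel of ∂_k) / (image of ∂_{k+1}):

  H_0: rank C_0 − rank ∂_1 = 6 − 5 = 1, and the invariant factors of ∂_1 are all 1, so H_0 ≅ Z.
  H_1: rank ker ∂_1 − rank ∂_2 = (12 − 5) − 7 = 0, and the invariant factors of ∂_2 are all 1, so H_1 ≅ 0.
  H_2: rank ker ∂_2 − rank ∂_3 = (8 − 7) − 0 = 1, and there is no ∂_3, so H_2 ≅ Z.

As a check, the Euler characteristic is 6 − 12 + 8 = 2, which agrees with 1 − 0 + 1 = 2.
(K is a triangulation of the 2-sphere S^2.)

H_0 = Z,  H_1 = 0,  H_2 = Z.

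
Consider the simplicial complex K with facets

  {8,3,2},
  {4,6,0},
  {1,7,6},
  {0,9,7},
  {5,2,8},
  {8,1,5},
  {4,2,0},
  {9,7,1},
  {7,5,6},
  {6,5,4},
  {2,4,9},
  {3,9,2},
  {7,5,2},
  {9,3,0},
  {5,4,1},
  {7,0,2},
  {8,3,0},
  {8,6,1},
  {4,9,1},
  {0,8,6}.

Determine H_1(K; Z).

Order the vertices as 0 < 1 < 2 < 3 < 4 < 5 < 6 < 7 < 8 < 9. Listing each simplex with vertices in this order, K has dimension 2 with simplices:

  0-simplices (10): [0], [1], [2], [3], [4], [5], [6], [7], [8], [9]
  1-simplices (30): (30 of them)
  2-simplices (20): (20 of them)

so the chain groups are C_0 ≅ Z^10, C_1 ≅ Z^30, C_2 ≅ Z^20.

The boundary map ∂_1: C_1 → C_0 sends each edge [p,q] (with p < q) to q − p.
The 10×30 boundary matrix has rank 9 and Smith normal form diag(1,1,1,1,1,1,1,1,1).

The boundary map ∂_2: C_2 → C_1 sends each 2-simplex [p,q,r] to [q,r] − [p,r] + [p,q]. For instance
  ∂[0,6,8] = [6,8] − [0,8] + [0,6],
  ∂[0,2,7] = [2,7] − [0,7] + [0,2].
The resulting 30×20 matrix has rank 20, and its Smith normal form has invariant factors (1,1,1,1,1,1,1,1,1,1,1,1,1,1,1,1,1,1,1,2).

Now H_k = ker ∂_k / im ∂_{k+1}, so:

  H_1: rank ker ∂_1 − rank ∂_2 = (30 − 9) − 20 = 1, and ∂_2 has invariant factor 2 > 1, so H_1 = Z × Z/2.

(K is a triangulation of the Klein bottle.)

H_1 = Z × Z/2.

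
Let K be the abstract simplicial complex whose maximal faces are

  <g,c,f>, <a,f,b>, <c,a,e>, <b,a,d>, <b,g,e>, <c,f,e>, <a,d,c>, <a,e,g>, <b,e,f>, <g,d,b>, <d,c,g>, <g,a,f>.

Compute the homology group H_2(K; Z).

Take the total order a < b < c < d < e < f < g on the vertex set. Then K (dimension 2) consists of the simplices:

  0-simplices (7): a, b, c, d, e, f, g
  1-simplices (18): ab, ac, ad, ae, af, ag, bd, be, bf, bg, cd, ce, cf, cg, dg, ef, eg, fg
  2-simplices (12): abd, abf, acd, ace, aeg, afg, bdg, bef, beg, cdg, cef, cfg

so the chain groups are C_0 ≅ Z^7, C_1 ≅ Z^18, C_2 ≅ Z^12.

The boundary map ∂_1: C_1 → C_0 is given by ∂[p,q] = [q] − [p].
The 7×18 boundary matrix has rank 6 and Smith normal form diag(1,1,1,1,1,1).

Boundary ∂_2: C_2 → C_1 acts by ∂[p,q,r] = [q,r] − [p,r] + [p,q]. For instance
  ∂acd = cd − ad + ac,
  ∂abf = bf − af + ab.
As a 18×12 matrix over Z this has rank 12, with invariant factors (1,1,1,1,1,1,1,1,1,1,1,2).

Now H_k = ker ∂_k / im ∂_{k+1}, so:

  H_2: rank ker ∂_2 − rank ∂_3 = (12 − 12) − 0 = 0, and there is no ∂_3, so H_2 ≅ 0.

H_2 = 0.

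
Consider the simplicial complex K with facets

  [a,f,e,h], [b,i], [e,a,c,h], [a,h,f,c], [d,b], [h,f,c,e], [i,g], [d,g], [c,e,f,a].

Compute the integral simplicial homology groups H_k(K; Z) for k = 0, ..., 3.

Fix the vertex order a < b < c < d < e < f < g < h < i and write every simplex with vertices in increasing order. Then dim K = 3 and the simplices of K are:

  0-simplices (9): a, b, c, d, e, f, g, h, i
  1-simplices (14): ac, ae, af, ah, bd, bi, ce, cf, ch, dg, ef, eh, fh, gi
  2-simplices (10): ace, acf, ach, aef, aeh, afh, cef, ceh, cfh, efh
  3-simplices (5): acef, aceh, acfh, aefh, cefh

Hence C_0 ≅ Z^9, C_1 ≅ Z^14, C_2 ≅ Z^10, C_3 ≅ Z^5.

∂_1: C_1 → C_0 is given by ∂[p,q] = [q] − [p]. For instance
  ∂ef = f − e.
The resulting 9×14 matrix has rank 7, and its Smith normal form has invariant factors (1,1,1,1,1,1,1).

Boundary ∂_2: C_2 → C_1 acts by ∂[p,q,r] = [q,r] − [p,r] + [p,q]. For instance
  ∂efh = fh − eh + ef,
  ∂ach = ch − ah + ac.
This gives a 14×10 integer matrix of rank 6; reducing to Smith normal form yields diagonal entries (1,1,1,1,1,1).

Boundary ∂_3: C_3 → C_2 sends each 3-simplex σ to the alternating sum Σ_i (−1)^i (σ with its i-th vertex removed). For instance
  ∂acfh = cfh − afh + ach − acf,
  ∂aefh = efh − afh + aeh − aef.
The resulting 10×5 matrix has rank 4, and its Smith normal form has invariant factors (1,1,1,1).

From H_k ≅ ker(∂_k) / im(∂_{k+1}) we obtain:

  H_0: rank C_0 − rank ∂_1 = 9 − 7 = 2, and the invariant factors of ∂_1 are all 1, so H_0 = Z^2.
  H_1: rank ker ∂_1 − rank ∂_2 = (14 − 7) − 6 = 1, and the invariant factors of ∂_2 are all 1, so H_1 = Z.
  H_2: rank ker ∂_2 − rank ∂_3 = (10 − 6) − 4 = 0, and the invariant factors of ∂_3 are all 1, so H_2 = 0.
  H_3: rank ker ∂_3 − rank ∂_4 = (5 − 4) − 0 = 1, and there is no ∂_4, so H_3 = Z.

H_0 ≅ Z^2,  H_1 ≅ Z,  H_2 = 0,  H_3 ≅ Z.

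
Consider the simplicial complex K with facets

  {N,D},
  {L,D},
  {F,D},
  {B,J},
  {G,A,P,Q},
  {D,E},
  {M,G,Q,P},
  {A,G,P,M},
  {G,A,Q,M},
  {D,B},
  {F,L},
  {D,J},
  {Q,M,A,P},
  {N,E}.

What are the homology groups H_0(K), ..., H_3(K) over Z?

H_0 ≅ Z^2,  H_1 ≅ Z^3,  H_2 = 0,  H_3 ≅ Z.

K has 12 vertices, 19 edges, 10 triangles, 5 3-simplices.
rank ∂_0 = 0, rank ∂_1 = 10 ⇒ b_0 = 12 − 0 − 10 = 2; all invariant factors of ∂_1 are 1 so no torsion. So H_0 = Z^2.
rank ∂_1 = 10, rank ∂_2 = 6 ⇒ b_1 = 19 − 10 − 6 = 3; all invariant factors of ∂_2 are 1 so no torsion. So H_1 = Z^3.
rank ∂_2 = 6, rank ∂_3 = 4 ⇒ b_2 = 10 − 6 − 4 = 0; all invariant factors of ∂_3 are 1 so no torsion. So H_2 = 0.
rank ∂_3 = 4, rank ∂_4 = 0 ⇒ b_3 = 5 − 4 − 0 = 1. So H_3 = Z.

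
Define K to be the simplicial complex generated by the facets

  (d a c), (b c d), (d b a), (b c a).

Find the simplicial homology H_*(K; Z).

H_0 ≅ Z,  H_1 = 0,  H_2 ≅ Z.

K has 4 vertices, 6 edges, 4 triangles.
rank ∂_0 = 0, rank ∂_1 = 3 ⇒ b_0 = 4 − 0 − 3 = 1; all invariant factors of ∂_1 are 1 so no torsion. So H_0 ≅ Z.
rank ∂_1 = 3, rank ∂_2 = 3 ⇒ b_1 = 6 − 3 − 3 = 0; all invariant factors of ∂_2 are 1 so no torsion. So H_1 ≅ 0.
rank ∂_2 = 3, rank ∂_3 = 0 ⇒ b_2 = 4 − 3 − 0 = 1. So H_2 ≅ Z.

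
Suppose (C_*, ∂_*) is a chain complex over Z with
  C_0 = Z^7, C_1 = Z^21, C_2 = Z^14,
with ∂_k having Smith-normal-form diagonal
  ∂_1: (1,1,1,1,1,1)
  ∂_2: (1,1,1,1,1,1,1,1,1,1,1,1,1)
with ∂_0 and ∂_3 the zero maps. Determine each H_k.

H_0 = Z,  H_1 = Z^2,  H_2 = Z.

H_0: b_0 = 7 − 0 − 6 = 1; torsion from ∂_1 factors > 1: none. So H_0 = Z.
H_1: b_1 = 21 − 6 − 13 = 2; torsion from ∂_2 factors > 1: none. So H_1 = Z^2.
H_2: b_2 = 14 − 13 − 0 = 1; torsion from ∂_3 factors > 1: none. So H_2 = Z.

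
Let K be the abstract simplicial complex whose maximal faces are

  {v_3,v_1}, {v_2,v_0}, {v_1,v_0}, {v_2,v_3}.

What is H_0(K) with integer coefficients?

H_0 ≅ Z.

K has 4 vertices, 4 edges.
rank ∂_0 = 0, rank ∂_1 = 3 ⇒ b_0 = 4 − 0 − 3 = 1; all invariant factors of ∂_1 are 1 so no torsion. So H_0 ≅ Z.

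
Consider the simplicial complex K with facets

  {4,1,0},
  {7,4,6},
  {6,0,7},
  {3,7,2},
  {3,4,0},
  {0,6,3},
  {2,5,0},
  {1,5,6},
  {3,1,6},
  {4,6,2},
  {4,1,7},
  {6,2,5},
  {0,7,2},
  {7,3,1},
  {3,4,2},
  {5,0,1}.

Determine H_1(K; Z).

H_1 = Z^2.

Take the total order 0 < 1 < 2 < 3 < 4 < 5 < 6 < 7 on the vertex set. Then K (dimension 2) consists of the simplices:

  0-simplices (8): [0], [1], [2], [3], [4], [5], [6], [7]
  1-simplices (24): (24 of them)
  2-simplices (16): [0,1,4], [0,1,5], [0,2,5], [0,2,7], [0,3,4], [0,3,6], [0,6,7], [1,3,6], [1,3,7], [1,4,7], [1,5,6], [2,3,4], [2,3,7], [2,4,6], [2,5,6], [4,6,7]

so the chain groups are C_0 ≅ Z^8, C_1 ≅ Z^24, C_2 ≅ Z^16.

Boundary ∂_1: C_1 → C_0 maps an edge to its endpoints' difference, ∂[p,q] = q − p. For instance
  ∂[1,6] = [6] − [1].
The 8×24 boundary matrix has rank 7 and Smith normal form diag(1,1,1,1,1,1,1).

The boundary map ∂_2: C_2 → C_1 sends each 2-simplex [p,q,r] to [q,r] − [p,r] + [p,q]. For instance
  ∂[0,1,5] = [1,5] − [0,5] + [0,1],
  ∂[0,6,7] = [6,7] − [0,7] + [0,6].
As a 24×16 matrix over Z this has rank 15, with invariant factors (1,1,1,1,1,1,1,1,1,1,1,1,1,1,1).

Computing H_k = (kernel of ∂_k) / (image of ∂_{k+1}):

  H_1: rank ker ∂_1 − rank ∂_2 = (24 − 7) − 15 = 2, and the invariant factors of ∂_2 are all 1, so H_1 ≅ Z^2.

(K is a triangulation of the torus T^2.)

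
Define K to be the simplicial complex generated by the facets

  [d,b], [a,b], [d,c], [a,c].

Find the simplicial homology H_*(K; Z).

K has 4 vertices, 4 edges.
rank ∂_0 = 0, rank ∂_1 = 3 ⇒ b_0 = 4 − 0 − 3 = 1; all invariant factors of ∂_1 are 1 so no torsion. So H_0 = Z.
rank ∂_1 = 3, rank ∂_2 = 0 ⇒ b_1 = 4 − 3 − 0 = 1. So H_1 = Z.

H_0 ≅ Z,  H_1 ≅ Z.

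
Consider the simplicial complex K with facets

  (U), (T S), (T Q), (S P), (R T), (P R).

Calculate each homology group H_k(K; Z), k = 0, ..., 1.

H_0 ≅ Z^2,  H_1 ≅ Z.

Take the total order P < Q < R < S < T < U on the vertex set. Then K (dimension 1) consists of the simplices:

  0-simplices (6): P, Q, R, S, T, U
  1-simplices (5): PR, PS, QT, RT, ST

so the chain groups are C_0 ≅ Z^6, C_1 ≅ Z^5.

Boundary ∂_1: C_1 → C_0 sends each edge [p,q] (with p < q) to q − p.
As a 6×5 matrix over Z this has rank 4, with invariant factors (1,1,1,1).

From H_k ≅ ker(∂_k) / im(∂_{k+1}) we obtain:

  H_0: rank C_0 − rank ∂_1 = 6 − 4 = 2, and the invariant factors of ∂_1 are all 1, so H_0 = Z^2.
  H_1: rank ker ∂_1 − rank ∂_2 = (5 − 4) − 0 = 1, and there is no ∂_2, so H_1 = Z.

As a check, the Euler characteristic is 6 − 5 = 1, which agrees with 2 − 1 = 1.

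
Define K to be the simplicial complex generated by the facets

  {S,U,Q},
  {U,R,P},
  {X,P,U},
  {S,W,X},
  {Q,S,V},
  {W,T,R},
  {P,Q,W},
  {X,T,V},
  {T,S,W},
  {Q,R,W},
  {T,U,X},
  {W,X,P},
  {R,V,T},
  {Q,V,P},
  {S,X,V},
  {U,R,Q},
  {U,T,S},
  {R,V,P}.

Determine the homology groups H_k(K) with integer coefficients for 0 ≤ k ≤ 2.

H_0 = Z,  H_1 = Z ⊕ Z/2,  H_2 = 0.

K has 9 vertices, 27 edges, 18 triangles.
rank ∂_0 = 0, rank ∂_1 = 8 ⇒ b_0 = 9 − 0 − 8 = 1; all invariant factors of ∂_1 are 1 so no torsion. So H_0 ≅ Z.
rank ∂_1 = 8, rank ∂_2 = 18 ⇒ b_1 = 27 − 8 − 18 = 1; ∂_2 has invariant factor(s) [2] giving torsion. So H_1 ≅ Z ⊕ Z/2.
rank ∂_2 = 18, rank ∂_3 = 0 ⇒ b_2 = 18 − 18 − 0 = 0. So H_2 ≅ 0.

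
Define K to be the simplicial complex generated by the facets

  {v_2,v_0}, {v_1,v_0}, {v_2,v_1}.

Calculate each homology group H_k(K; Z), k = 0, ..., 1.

Order the vertices as v_0 < v_1 < v_2. Listing each simplex with vertices in this order, K has dimension 1 with simplices:

  0-simplices (3): [v_0], [v_1], [v_2]
  1-simplices (3): [v_0,v_1], [v_0,v_2], [v_1,v_2]

Hence C_0 ≅ Z^3, C_1 ≅ Z^3.

The boundary map ∂_1: C_1 → C_0 is given by ∂[p,q] = [q] − [p].
The resulting 3×3 matrix has rank 2, and its Smith normal form has invariant factors (1,1).

Reading off H_k = ker ∂_k / im ∂_{k+1}:

  H_0: rank C_0 − rank ∂_1 = 3 − 2 = 1, and the invariant factors of ∂_1 are all 1, so H_0 = Z.
  H_1: rank ker ∂_1 − rank ∂_2 = (3 − 2) − 0 = 1, and there is no ∂_2, so H_1 = Z.

As a check, the Euler characteristic is 3 − 3 = 0, which agrees with 1 − 1 = 0.

H_0 = Z,  H_1 = Z.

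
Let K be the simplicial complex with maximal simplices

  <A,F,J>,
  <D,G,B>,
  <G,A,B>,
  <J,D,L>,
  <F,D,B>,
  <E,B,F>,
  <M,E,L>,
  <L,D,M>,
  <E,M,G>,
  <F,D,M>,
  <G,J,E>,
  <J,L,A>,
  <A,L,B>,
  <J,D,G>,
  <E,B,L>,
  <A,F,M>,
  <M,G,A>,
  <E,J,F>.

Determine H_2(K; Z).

We work with the vertex ordering A < B < D < E < F < G < J < L < M. The simplices of K, each written with vertices in increasing order, are:

  0-simplices (9): A, B, D, E, F, G, J, L, M
  1-simplices (27): AB, AF, AG, AJ, AL, AM, BD, BE, BF, BG, BL, DF, DG, DJ, DL, DM, EF, EG, EJ, EL, EM, FJ, FM, GJ, GM, JL, LM
  2-simplices (18): ABG, ABL, AFJ, AFM, AGM, AJL, BDF, BDG, BEF, BEL, DFM, DGJ, DJL, DLM, EFJ, EGJ, EGM, ELM

so the chain groups are C_0 ≅ Z^9, C_1 ≅ Z^27, C_2 ≅ Z^18.

∂_1: C_1 → C_0 is given by ∂[p,q] = [q] − [p]. For instance
  ∂DJ = J − D.
As a 9×27 matrix over Z this has rank 8, with invariant factors (1,1,1,1,1,1,1,1).

∂_2: C_2 → C_1 maps a triangle to the signed sum of its edges. For instance
  ∂DLM = LM − DM + DL,
  ∂DJL = JL − DL + DJ.
This gives a 27×18 integer matrix of rank 17; reducing to Smith normal form yields diagonal entries (1,1,1,1,1,1,1,1,1,1,1,1,1,1,1,1,1).

Reading off H_k = ker ∂_k / im ∂_{k+1}:

  H_2: rank ker ∂_2 − rank ∂_3 = (18 − 17) − 0 = 1, and there is no ∂_3, so H_2 ≅ Z.

(K is a triangulation of the torus T^2.)

H_2 = Z.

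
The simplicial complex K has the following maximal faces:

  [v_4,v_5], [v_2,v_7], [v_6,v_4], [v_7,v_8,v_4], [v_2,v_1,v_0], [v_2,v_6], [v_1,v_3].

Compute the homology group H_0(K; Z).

Order the vertices as v_0 < v_1 < v_2 < v_3 < v_4 < v_5 < v_6 < v_7 < v_8. Listing each simplex with vertices in this order, K has dimension 2 with simplices:

  0-simplices (9): [v_0], [v_1], [v_2], [v_3], [v_4], [v_5], [v_6], [v_7], [v_8]
  1-simplices (11): [v_0,v_1], [v_0,v_2], [v_1,v_2], [v_1,v_3], [v_2,v_6], [v_2,v_7], [v_4,v_5], [v_4,v_6], [v_4,v_7], [v_4,v_8], [v_7,v_8]
  2-simplices (2): [v_0,v_1,v_2], [v_4,v_7,v_8]

giving chain groups C_0 ≅ Z^9, C_1 ≅ Z^11, C_2 ≅ Z^2.

The boundary map ∂_1: C_1 → C_0 sends each edge [p,q] (with p < q) to q − p. For instance
  ∂[v_1,v_2] = [v_2] − [v_1].
The resulting 9×11 matrix has rank 8, and its Smith normal form has invariant factors (1,1,1,1,1,1,1,1).

∂_2: C_2 → C_1 sends each 2-simplex [p,q,r] to [q,r] − [p,r] + [p,q]. For instance
  ∂[v_4,v_7,v_8] = [v_7,v_8] − [v_4,v_8] + [v_4,v_7],
  ∂[v_0,v_1,v_2] = [v_1,v_2] − [v_0,v_2] + [v_0,v_1].
The 11×2 boundary matrix has rank 2 and Smith normal form diag(1,1).

From H_k ≅ ker(∂_k) / im(∂_{k+1}) we obtain:

  H_0: rank C_0 − rank ∂_1 = 9 − 8 = 1, and the invariant factors of ∂_1 are all 1, so H_0 = Z.

H_0 ≅ Z.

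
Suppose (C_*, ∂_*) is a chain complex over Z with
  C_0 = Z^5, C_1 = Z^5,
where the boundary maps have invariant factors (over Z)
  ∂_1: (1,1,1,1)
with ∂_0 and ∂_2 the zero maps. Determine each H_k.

H_0: b_0 = 5 − 0 − 4 = 1; torsion from ∂_1 factors > 1: none. So H_0 ≅ Z.
H_1: b_1 = 5 − 4 − 0 = 1; torsion from ∂_2 factors > 1: none. So H_1 ≅ Z.

H_0 ≅ Z,  H_1 ≅ Z.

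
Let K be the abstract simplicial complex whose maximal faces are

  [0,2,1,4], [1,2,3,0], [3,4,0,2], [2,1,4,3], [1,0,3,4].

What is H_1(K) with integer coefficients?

Order the vertices as 0 < 1 < 2 < 3 < 4. Listing each simplex with vertices in this order, K has dimension 3 with simplices:

  0-simplices (5): [0], [1], [2], [3], [4]
  1-simplices (10): [0,1], [0,2], [0,3], [0,4], [1,2], [1,3], [1,4], [2,3], [2,4], [3,4]
  2-simplices (10): [0,1,2], [0,1,3], [0,1,4], [0,2,3], [0,2,4], [0,3,4], [1,2,3], [1,2,4], [1,3,4], [2,3,4]
  3-simplices (5): [0,1,2,3], [0,1,2,4], [0,1,3,4], [0,2,3,4], [1,2,3,4]

Hence C_0 ≅ Z^5, C_1 ≅ Z^10, C_2 ≅ Z^10, C_3 ≅ Z^5.

Boundary ∂_1: C_1 → C_0 sends each edge [p,q] (with p < q) to q − p.
As a 5×10 matrix over Z this has rank 4, with invariant factors (1,1,1,1).

Boundary ∂_2: C_2 → C_1 acts by ∂[p,q,r] = [q,r] − [p,r] + [p,q]. For instance
  ∂[0,1,2] = [1,2] − [0,2] + [0,1],
  ∂[1,2,4] = [2,4] − [1,4] + [1,2].
As a 10×10 matrix over Z this has rank 6, with invariant factors (1,1,1,1,1,1).

∂_3: C_3 → C_2 sends each 3-simplex σ to the alternating sum Σ_i (−1)^i (σ with its i-th vertex removed). For instance
  ∂[0,1,2,3] = [1,2,3] − [0,2,3] + [0,1,3] − [0,1,2],
  ∂[0,2,3,4] = [2,3,4] − [0,3,4] + [0,2,4] − [0,2,3].
The resulting 10×5 matrix has rank 4, and its Smith normal form has invariant factors (1,1,1,1).

From H_k ≅ ker(∂_k) / im(∂_{k+1}) we obtain:

  H_1: rank ker ∂_1 − rank ∂_2 = (10 − 4) − 6 = 0, and the invariant factors of ∂_2 are all 1, so H_1 = 0.

H_1 = 0.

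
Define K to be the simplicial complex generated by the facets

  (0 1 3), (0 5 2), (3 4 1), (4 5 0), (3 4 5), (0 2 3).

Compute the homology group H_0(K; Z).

Fix the vertex order 0 < 1 < 2 < 3 < 4 < 5 and write every simplex with vertices in increasing order. Then dim K = 2 and the simplices of K are:

  0-simplices (6): [0], [1], [2], [3], [4], [5]
  1-simplices (12): [0,1], [0,2], [0,3], [0,4], [0,5], [1,3], [1,4], [2,3], [2,5], [3,4], [3,5], [4,5]
  2-simplices (6): [0,1,3], [0,2,3], [0,2,5], [0,4,5], [1,3,4], [3,4,5]

giving chain groups C_0 ≅ Z^6, C_1 ≅ Z^12, C_2 ≅ Z^6.

Boundary ∂_1: C_1 → C_0 is given by ∂[p,q] = [q] − [p]. For instance
  ∂[0,4] = [4] − [0].
As a 6×12 matrix over Z this has rank 5, with invariant factors (1,1,1,1,1).

The boundary map ∂_2: C_2 → C_1 maps a triangle to the signed sum of its edges. For instance
  ∂[0,2,5] = [2,5] − [0,5] + [0,2],
  ∂[0,2,3] = [2,3] − [0,3] + [0,2].
As a 12×6 matrix over Z this has rank 6, with invariant factors (1,1,1,1,1,1).

Now H_k = ker ∂_k / im ∂_{k+1}, so:

  H_0: rank C_0 − rank ∂_1 = 6 − 5 = 1, and the invariant factors of ∂_1 are all 1, so H_0 ≅ Z.

H_0 = Z.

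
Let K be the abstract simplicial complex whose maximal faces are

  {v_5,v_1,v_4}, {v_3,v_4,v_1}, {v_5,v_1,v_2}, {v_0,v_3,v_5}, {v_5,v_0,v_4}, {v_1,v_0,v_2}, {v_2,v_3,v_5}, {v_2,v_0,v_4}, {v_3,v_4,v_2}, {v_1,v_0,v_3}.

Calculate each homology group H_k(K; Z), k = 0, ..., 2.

We work with the vertex ordering v_0 < v_1 < v_2 < v_3 < v_4 < v_5. The simplices of K, each written with vertices in increasing order, are:

  0-simplices (6): [v_0], [v_1], [v_2], [v_3], [v_4], [v_5]
  1-simplices (15): (15 of them)
  2-simplices (10): [v_0,v_1,v_2], [v_0,v_1,v_3], [v_0,v_2,v_4], [v_0,v_3,v_5], [v_0,v_4,v_5], [v_1,v_2,v_5], [v_1,v_3,v_4], [v_1,v_4,v_5], [v_2,v_3,v_4], [v_2,v_3,v_5]

so the chain groups are C_0 ≅ Z^6, C_1 ≅ Z^15, C_2 ≅ Z^10.

∂_1: C_1 → C_0 sends each edge [p,q] (with p < q) to q − p. For instance
  ∂[v_2,v_4] = [v_4] − [v_2].
This gives a 6×15 integer matrix of rank 5; reducing to Smith normal form yields diagonal entries (1,1,1,1,1).

The boundary map ∂_2: C_2 → C_1 acts by ∂[p,q,r] = [q,r] − [p,r] + [p,q]. For instance
  ∂[v_2,v_3,v_4] = [v_3,v_4] − [v_2,v_4] + [v_2,v_3],
  ∂[v_0,v_2,v_4] = [v_2,v_4] − [v_0,v_4] + [v_0,v_2].
This gives a 15×10 integer matrix of rank 10; reducing to Smith normal form yields diagonal entries (1,1,1,1,1,1,1,1,1,2).

Computing H_k = (kernel of ∂_k) / (image of ∂_{k+1}):

  H_0: rank C_0 − rank ∂_1 = 6 − 5 = 1, and the invariant factors of ∂_1 are all 1, so H_0 ≅ Z.
  H_1: rank ker ∂_1 − rank ∂_2 = (15 − 5) − 10 = 0, and ∂_2 has invariant factor 2 > 1, so H_1 ≅ Z/2.
  H_2: rank ker ∂_2 − rank ∂_3 = (10 − 10) − 0 = 0, and there is no ∂_3, so H_2 ≅ 0.

H_0 ≅ Z,  H_1 ≅ Z/2,  H_2 = 0.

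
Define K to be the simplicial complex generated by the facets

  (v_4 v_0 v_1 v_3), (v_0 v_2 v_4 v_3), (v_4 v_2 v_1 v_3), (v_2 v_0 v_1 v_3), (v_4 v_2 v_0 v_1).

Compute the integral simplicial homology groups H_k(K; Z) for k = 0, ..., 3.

Take the total order v_0 < v_1 < v_2 < v_3 < v_4 on the vertex set. Then K (dimension 3) consists of the simplices:

  0-simplices (5): [v_0], [v_1], [v_2], [v_3], [v_4]
  1-simplices (10): [v_0,v_1], [v_0,v_2], [v_0,v_3], [v_0,v_4], [v_1,v_2], [v_1,v_3], [v_1,v_4], [v_2,v_3], [v_2,v_4], [v_3,v_4]
  2-simplices (10): [v_0,v_1,v_2], [v_0,v_1,v_3], [v_0,v_1,v_4], [v_0,v_2,v_3], [v_0,v_2,v_4], [v_0,v_3,v_4], [v_1,v_2,v_3], [v_1,v_2,v_4], [v_1,v_3,v_4], [v_2,v_3,v_4]
  3-simplices (5): [v_0,v_1,v_2,v_3], [v_0,v_1,v_2,v_4], [v_0,v_1,v_3,v_4], [v_0,v_2,v_3,v_4], [v_1,v_2,v_3,v_4]

so the chain groups are C_0 ≅ Z^5, C_1 ≅ Z^10, C_2 ≅ Z^10, C_3 ≅ Z^5.

The boundary map ∂_1: C_1 → C_0 sends each edge [p,q] (with p < q) to q − p.
As a 5×10 matrix over Z this has rank 4, with invariant factors (1,1,1,1).

Boundary ∂_2: C_2 → C_1 maps a triangle to the signed sum of its edges. For instance
  ∂[v_1,v_3,v_4] = [v_3,v_4] − [v_1,v_4] + [v_1,v_3],
  ∂[v_0,v_2,v_4] = [v_2,v_4] − [v_0,v_4] + [v_0,v_2].
The resulting 10×10 matrix has rank 6, and its Smith normal form has invariant factors (1,1,1,1,1,1).

The boundary map ∂_3: C_3 → C_2 sends each 3-simplex σ to the alternating sum Σ_i (−1)^i (σ with its i-th vertex removed). For instance
  ∂[v_0,v_1,v_2,v_3] = [v_1,v_2,v_3] − [v_0,v_2,v_3] + [v_0,v_1,v_3] − [v_0,v_1,v_2],
  ∂[v_0,v_1,v_3,v_4] = [v_1,v_3,v_4] − [v_0,v_3,v_4] + [v_0,v_1,v_4] − [v_0,v_1,v_3].
The 10×5 boundary matrix has rank 4 and Smith normal form diag(1,1,1,1).

Computing H_k = (kernel of ∂_k) / (image of ∂_{k+1}):

  H_0: rank C_0 − rank ∂_1 = 5 − 4 = 1, and the invariant factors of ∂_1 are all 1, so H_0 = Z.
  H_1: rank ker ∂_1 − rank ∂_2 = (10 − 4) − 6 = 0, and the invariant factors of ∂_2 are all 1, so H_1 = 0.
  H_2: rank ker ∂_2 − rank ∂_3 = (10 − 6) − 4 = 0, and the invariant factors of ∂_3 are all 1, so H_2 = 0.
  H_3: rank ker ∂_3 − rank ∂_4 = (5 − 4) − 0 = 1, and there is no ∂_4, so H_3 = Z.

H_0 ≅ Z,  H_1 = 0,  H_2 = 0,  H_3 ≅ Z.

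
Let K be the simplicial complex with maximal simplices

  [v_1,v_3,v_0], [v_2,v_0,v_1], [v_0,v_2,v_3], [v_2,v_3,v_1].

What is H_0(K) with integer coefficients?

H_0 ≅ Z.

Take the total order v_0 < v_1 < v_2 < v_3 on the vertex set. Then K (dimension 2) consists of the simplices:

  0-simplices (4): [v_0], [v_1], [v_2], [v_3]
  1-simplices (6): [v_0,v_1], [v_0,v_2], [v_0,v_3], [v_1,v_2], [v_1,v_3], [v_2,v_3]
  2-simplices (4): [v_0,v_1,v_2], [v_0,v_1,v_3], [v_0,v_2,v_3], [v_1,v_2,v_3]

giving chain groups C_0 ≅ Z^4, C_1 ≅ Z^6, C_2 ≅ Z^4.

Boundary ∂_1: C_1 → C_0 sends each edge [p,q] (with p < q) to q − p.
The 4×6 boundary matrix has rank 3 and Smith normal form diag(1,1,1).

∂_2: C_2 → C_1 sends each 2-simplex [p,q,r] to [q,r] − [p,r] + [p,q]. For instance
  ∂[v_0,v_1,v_2] = [v_1,v_2] − [v_0,v_2] + [v_0,v_1],
  ∂[v_0,v_2,v_3] = [v_2,v_3] − [v_0,v_3] + [v_0,v_2].
This gives a 6×4 integer matrix of rank 3; reducing to Smith normal form yields diagonal entries (1,1,1).

From H_k ≅ ker(∂_k) / im(∂_{k+1}) we obtain:

  H_0: rank C_0 − rank ∂_1 = 4 − 3 = 1, and the invariant factors of ∂_1 are all 1, so H_0 ≅ Z.

(K is a triangulation of the 2-sphere S^2.)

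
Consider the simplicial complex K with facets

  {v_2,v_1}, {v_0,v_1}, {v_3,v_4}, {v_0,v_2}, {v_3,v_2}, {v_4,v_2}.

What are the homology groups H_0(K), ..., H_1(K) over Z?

H_0 = Z,  H_1 = Z^2.

Order the vertices as v_0 < v_1 < v_2 < v_3 < v_4. Listing each simplex with vertices in this order, K has dimension 1 with simplices:

  0-simplices (5): [v_0], [v_1], [v_2], [v_3], [v_4]
  1-simplices (6): [v_0,v_1], [v_0,v_2], [v_1,v_2], [v_2,v_3], [v_2,v_4], [v_3,v_4]

Hence C_0 ≅ Z^5, C_1 ≅ Z^6.

Boundary ∂_1: C_1 → C_0 is given by ∂[p,q] = [q] − [p].
The 5×6 boundary matrix has rank 4 and Smith normal form diag(1,1,1,1).

From H_k ≅ ker(∂_k) / im(∂_{k+1}) we obtain:

  H_0: rank C_0 − rank ∂_1 = 5 − 4 = 1, and the invariant factors of ∂_1 are all 1, so H_0 = Z.
  H_1: rank ker ∂_1 − rank ∂_2 = (6 − 4) − 0 = 2, and there is no ∂_2, so H_1 = Z^2.

As a check, the Euler characteristic is 5 − 6 = -1, which agrees with 1 − 2 = -1.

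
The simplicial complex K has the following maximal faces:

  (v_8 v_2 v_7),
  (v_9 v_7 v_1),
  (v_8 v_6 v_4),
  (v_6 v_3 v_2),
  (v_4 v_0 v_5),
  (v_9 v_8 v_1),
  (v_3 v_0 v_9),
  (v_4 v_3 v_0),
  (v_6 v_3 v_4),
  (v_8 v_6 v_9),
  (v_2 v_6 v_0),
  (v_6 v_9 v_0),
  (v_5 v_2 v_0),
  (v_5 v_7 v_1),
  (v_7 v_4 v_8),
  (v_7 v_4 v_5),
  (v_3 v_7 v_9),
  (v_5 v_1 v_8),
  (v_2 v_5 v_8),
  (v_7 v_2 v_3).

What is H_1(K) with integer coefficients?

Fix the vertex order v_0 < v_1 < v_2 < v_3 < v_4 < v_5 < v_6 < v_7 < v_8 < v_9 and write every simplex with vertices in increasing order. Then dim K = 2 and the simplices of K are:

  0-simplices (10): [v_0], [v_1], [v_2], [v_3], [v_4], [v_5], [v_6], [v_7], [v_8], [v_9]
  1-simplices (30): (30 of them)
  2-simplices (20): (20 of them)

so the chain groups are C_0 ≅ Z^10, C_1 ≅ Z^30, C_2 ≅ Z^20.

∂_1: C_1 → C_0 is given by ∂[p,q] = [q] − [p].
The 10×30 boundary matrix has rank 9 and Smith normal form diag(1,1,1,1,1,1,1,1,1).

Boundary ∂_2: C_2 → C_1 acts by ∂[p,q,r] = [q,r] − [p,r] + [p,q]. For instance
  ∂[v_1,v_7,v_9] = [v_7,v_9] − [v_1,v_9] + [v_1,v_7],
  ∂[v_0,v_6,v_9] = [v_6,v_9] − [v_0,v_9] + [v_0,v_6].
The resulting 30×20 matrix has rank 20, and its Smith normal form has invariant factors (1,1,1,1,1,1,1,1,1,1,1,1,1,1,1,1,1,1,1,2).

Computing H_k = (kernel of ∂_k) / (image of ∂_{k+1}):

  H_1: rank ker ∂_1 − rank ∂_2 = (30 − 9) − 20 = 1, and ∂_2 has invariant factor 2 > 1, so H_1 ≅ Z ⊕ Z/2.

(K is a triangulation of the Klein bottle.)

H_1 = Z ⊕ Z/2.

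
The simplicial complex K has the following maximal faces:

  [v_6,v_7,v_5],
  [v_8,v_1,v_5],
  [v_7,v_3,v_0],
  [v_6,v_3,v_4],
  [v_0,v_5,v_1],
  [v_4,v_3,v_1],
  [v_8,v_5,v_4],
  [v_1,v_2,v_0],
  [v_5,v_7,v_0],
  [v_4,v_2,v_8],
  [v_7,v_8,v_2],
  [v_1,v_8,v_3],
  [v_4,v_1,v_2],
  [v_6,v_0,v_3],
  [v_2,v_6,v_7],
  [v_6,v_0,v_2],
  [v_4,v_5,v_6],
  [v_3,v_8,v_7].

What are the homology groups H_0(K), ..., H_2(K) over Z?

Fix the vertex order v_0 < v_1 < v_2 < v_3 < v_4 < v_5 < v_6 < v_7 < v_8 and write every simplex with vertices in increasing order. Then dim K = 2 and the simplices of K are:

  0-simplices (9): [v_0], [v_1], [v_2], [v_3], [v_4], [v_5], [v_6], [v_7], [v_8]
  1-simplices (27): (27 of them)
  2-simplices (18): (18 of them)

Hence C_0 ≅ Z^9, C_1 ≅ Z^27, C_2 ≅ Z^18.

∂_1: C_1 → C_0 maps an edge to its endpoints' difference, ∂[p,q] = q − p. For instance
  ∂[v_5,v_7] = [v_7] − [v_5].
As a 9×27 matrix over Z this has rank 8, with invariant factors (1,1,1,1,1,1,1,1).

∂_2: C_2 → C_1 acts by ∂[p,q,r] = [q,r] − [p,r] + [p,q]. For instance
  ∂[v_0,v_1,v_5] = [v_1,v_5] − [v_0,v_5] + [v_0,v_1],
  ∂[v_2,v_6,v_7] = [v_6,v_7] − [v_2,v_7] + [v_2,v_6].
This gives a 27×18 integer matrix of rank 18; reducing to Smith normal form yields diagonal entries (1,1,1,1,1,1,1,1,1,1,1,1,1,1,1,1,1,2).

Now H_k = ker ∂_k / im ∂_{k+1}, so:

  H_0: rank C_0 − rank ∂_1 = 9 − 8 = 1, and the invariant factors of ∂_1 are all 1, so H_0 ≅ Z.
  H_1: rank ker ∂_1 − rank ∂_2 = (27 − 8) − 18 = 1, and ∂_2 has invariant factor 2 > 1, so H_1 ≅ Z ⊕ Z_2.
  H_2: rank ker ∂_2 − rank ∂_3 = (18 − 18) − 0 = 0, and there is no ∂_3, so H_2 ≅ 0.

As a check, the Euler characteristic is 9 − 27 + 18 = 0, which agrees with 1 − 1 + 0 = 0.
(K is a triangulation of the Klein bottle.)

H_0 ≅ Z,  H_1 ≅ Z ⊕ Z_2,  H_2 = 0.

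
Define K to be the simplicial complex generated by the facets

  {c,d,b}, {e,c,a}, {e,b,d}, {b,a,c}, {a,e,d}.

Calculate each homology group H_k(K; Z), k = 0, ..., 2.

Fix the vertex order a < b < c < d < e and write every simplex with vertices in increasing order. Then dim K = 2 and the simplices of K are:

  0-simplices (5): a, b, c, d, e
  1-simplices (10): ab, ac, ad, ae, bc, bd, be, cd, ce, de
  2-simplices (5): abc, ace, ade, bcd, bde

giving chain groups C_0 ≅ Z^5, C_1 ≅ Z^10, C_2 ≅ Z^5.

Boundary ∂_1: C_1 → C_0 sends each edge [p,q] (with p < q) to q − p. For instance
  ∂ce = e − c.
The 5×10 boundary matrix has rank 4 and Smith normal form diag(1,1,1,1).

Boundary ∂_2: C_2 → C_1 sends each 2-simplex [p,q,r] to [q,r] − [p,r] + [p,q]. For instance
  ∂bcd = cd − bd + bc,
  ∂bde = de − be + bd.
The resulting 10×5 matrix has rank 5, and its Smith normal form has invariant factors (1,1,1,1,1).

Computing H_k = (kernel of ∂_k) / (image of ∂_{k+1}):

  H_0: rank C_0 − rank ∂_1 = 5 − 4 = 1, and the invariant factors of ∂_1 are all 1, so H_0 ≅ Z.
  H_1: rank ker ∂_1 − rank ∂_2 = (10 − 4) − 5 = 1, and the invariant factors of ∂_2 are all 1, so H_1 ≅ Z.
  H_2: rank ker ∂_2 − rank ∂_3 = (5 − 5) − 0 = 0, and there is no ∂_3, so H_2 ≅ 0.

As a check, the Euler characteristic is 5 − 10 + 5 = 0, which agrees with 1 − 1 + 0 = 0.

H_0 = Z,  H_1 = Z,  H_2 = 0.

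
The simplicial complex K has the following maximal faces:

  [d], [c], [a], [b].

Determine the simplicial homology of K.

H_0 ≅ Z^4.

We work with the vertex ordering a < b < c < d. The simplices of K, each written with vertices in increasing order, are:

  0-simplices (4): a, b, c, d

Hence C_0 ≅ Z^4.

Computing H_k = (kernel of ∂_k) / (image of ∂_{k+1}):

  H_0: rank C_0 − rank ∂_1 = 4 − 0 = 4, and there is no ∂_1, so H_0 ≅ Z^4.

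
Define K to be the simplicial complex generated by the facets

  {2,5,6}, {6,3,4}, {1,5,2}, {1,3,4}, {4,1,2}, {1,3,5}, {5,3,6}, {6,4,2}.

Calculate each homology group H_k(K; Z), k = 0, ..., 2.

H_0 ≅ Z,  H_1 = 0,  H_2 ≅ Z.

Order the vertices as 1 < 2 < 3 < 4 < 5 < 6. Listing each simplex with vertices in this order, K has dimension 2 with simplices:

  0-simplices (6): [1], [2], [3], [4], [5], [6]
  1-simplices (12): [1,2], [1,3], [1,4], [1,5], [2,4], [2,5], [2,6], [3,4], [3,5], [3,6], [4,6], [5,6]
  2-simplices (8): [1,2,4], [1,2,5], [1,3,4], [1,3,5], [2,4,6], [2,5,6], [3,4,6], [3,5,6]

so the chain groups are C_0 ≅ Z^6, C_1 ≅ Z^12, C_2 ≅ Z^8.

∂_1: C_1 → C_0 sends each edge [p,q] (with p < q) to q − p.
The resulting 6×12 matrix has rank 5, and its Smith normal form has invariant factors (1,1,1,1,1).

∂_2: C_2 → C_1 maps a triangle to the signed sum of its edges. For instance
  ∂[1,2,5] = [2,5] − [1,5] + [1,2],
  ∂[3,4,6] = [4,6] − [3,6] + [3,4].
As a 12×8 matrix over Z this has rank 7, with invariant factors (1,1,1,1,1,1,1).

Reading off H_k = ker ∂_k / im ∂_{k+1}:

  H_0: rank C_0 − rank ∂_1 = 6 − 5 = 1, and the invariant factors of ∂_1 are all 1, so H_0 ≅ Z.
  H_1: rank ker ∂_1 − rank ∂_2 = (12 − 5) − 7 = 0, and the invariant factors of ∂_2 are all 1, so H_1 ≅ 0.
  H_2: rank ker ∂_2 − rank ∂_3 = (8 − 7) − 0 = 1, and there is no ∂_3, so H_2 ≅ Z.

As a check, the Euler characteristic is 6 − 12 + 8 = 2, which agrees with 1 − 0 + 1 = 2.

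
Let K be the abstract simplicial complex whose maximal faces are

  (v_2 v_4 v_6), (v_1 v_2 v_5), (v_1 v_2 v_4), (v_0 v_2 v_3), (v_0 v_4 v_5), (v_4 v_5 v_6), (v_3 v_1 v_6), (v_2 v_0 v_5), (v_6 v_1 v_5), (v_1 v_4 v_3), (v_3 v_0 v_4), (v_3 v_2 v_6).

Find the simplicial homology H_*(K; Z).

Fix the vertex order v_0 < v_1 < v_2 < v_3 < v_4 < v_5 < v_6 and write every simplex with vertices in increasing order. Then dim K = 2 and the simplices of K are:

  0-simplices (7): [v_0], [v_1], [v_2], [v_3], [v_4], [v_5], [v_6]
  1-simplices (18): (18 of them)
  2-simplices (12): (12 of them)

giving chain groups C_0 ≅ Z^7, C_1 ≅ Z^18, C_2 ≅ Z^12.

∂_1: C_1 → C_0 sends each edge [p,q] (with p < q) to q − p. For instance
  ∂[v_0,v_4] = [v_4] − [v_0].
The resulting 7×18 matrix has rank 6, and its Smith normal form has invariant factors (1,1,1,1,1,1).

Boundary ∂_2: C_2 → C_1 maps a triangle to the signed sum of its edges. For instance
  ∂[v_0,v_3,v_4] = [v_3,v_4] − [v_0,v_4] + [v_0,v_3],
  ∂[v_0,v_2,v_3] = [v_2,v_3] − [v_0,v_3] + [v_0,v_2].
The resulting 18×12 matrix has rank 12, and its Smith normal form has invariant factors (1,1,1,1,1,1,1,1,1,1,1,2).

Reading off H_k = ker ∂_k / im ∂_{k+1}:

  H_0: rank C_0 − rank ∂_1 = 7 − 6 = 1, and the invariant factors of ∂_1 are all 1, so H_0 ≅ Z.
  H_1: rank ker ∂_1 − rank ∂_2 = (18 − 6) − 12 = 0, and ∂_2 has invariant factor 2 > 1, so H_1 ≅ Z/2.
  H_2: rank ker ∂_2 − rank ∂_3 = (12 − 12) − 0 = 0, and there is no ∂_3, so H_2 ≅ 0.

H_0 = Z,  H_1 = Z/2,  H_2 = 0.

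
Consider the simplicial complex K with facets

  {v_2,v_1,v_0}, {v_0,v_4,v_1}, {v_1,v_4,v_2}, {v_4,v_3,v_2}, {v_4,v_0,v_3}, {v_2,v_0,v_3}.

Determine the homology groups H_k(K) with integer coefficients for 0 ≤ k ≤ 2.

H_0 = Z,  H_1 = 0,  H_2 = Z.

Take the total order v_0 < v_1 < v_2 < v_3 < v_4 on the vertex set. Then K (dimension 2) consists of the simplices:

  0-simplices (5): [v_0], [v_1], [v_2], [v_3], [v_4]
  1-simplices (9): [v_0,v_1], [v_0,v_2], [v_0,v_3], [v_0,v_4], [v_1,v_2], [v_1,v_4], [v_2,v_3], [v_2,v_4], [v_3,v_4]
  2-simplices (6): [v_0,v_1,v_2], [v_0,v_1,v_4], [v_0,v_2,v_3], [v_0,v_3,v_4], [v_1,v_2,v_4], [v_2,v_3,v_4]

so the chain groups are C_0 ≅ Z^5, C_1 ≅ Z^9, C_2 ≅ Z^6.

∂_1: C_1 → C_0 maps an edge to its endpoints' difference, ∂[p,q] = q − p.
The 5×9 boundary matrix has rank 4 and Smith normal form diag(1,1,1,1).

The boundary map ∂_2: C_2 → C_1 acts by ∂[p,q,r] = [q,r] − [p,r] + [p,q]. For instance
  ∂[v_0,v_1,v_2] = [v_1,v_2] − [v_0,v_2] + [v_0,v_1],
  ∂[v_1,v_2,v_4] = [v_2,v_4] − [v_1,v_4] + [v_1,v_2].
The 9×6 boundary matrix has rank 5 and Smith normal form diag(1,1,1,1,1).

Reading off H_k = ker ∂_k / im ∂_{k+1}:

  H_0: rank C_0 − rank ∂_1 = 5 − 4 = 1, and the invariant factors of ∂_1 are all 1, so H_0 = Z.
  H_1: rank ker ∂_1 − rank ∂_2 = (9 − 4) − 5 = 0, and the invariant factors of ∂_2 are all 1, so H_1 = 0.
  H_2: rank ker ∂_2 − rank ∂_3 = (6 − 5) − 0 = 1, and there is no ∂_3, so H_2 = Z.

As a check, the Euler characteristic is 5 − 9 + 6 = 2, which agrees with 1 − 0 + 1 = 2.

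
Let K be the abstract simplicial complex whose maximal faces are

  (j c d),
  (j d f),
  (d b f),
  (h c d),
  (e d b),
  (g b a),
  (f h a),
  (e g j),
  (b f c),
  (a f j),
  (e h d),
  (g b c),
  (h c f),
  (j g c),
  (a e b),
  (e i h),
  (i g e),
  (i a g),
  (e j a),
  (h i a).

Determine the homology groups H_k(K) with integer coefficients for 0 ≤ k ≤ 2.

H_0 ≅ Z,  H_1 ≅ Z ⊕ Z_2,  H_2 = 0.

We work with the vertex ordering a < b < c < d < e < f < g < h < i < j. The simplices of K, each written with vertices in increasing order, are:

  0-simplices (10): a, b, c, d, e, f, g, h, i, j
  1-simplices (30): ab, ae, af, ag, ah, ai, aj, bc, bd, be, bf, bg, cd, cf, cg, ch, cj, de, df, dh, dj, eg, eh, ei, ej, fh, fj, gi, gj, hi
  2-simplices (20): abe, abg, aej, afh, afj, agi, ahi, bcf, bcg, bde, bdf, cdh, cdj, cfh, cgj, deh, dfj, egi, egj, ehi

so the chain groups are C_0 ≅ Z^10, C_1 ≅ Z^30, C_2 ≅ Z^20.

The boundary map ∂_1: C_1 → C_0 is given by ∂[p,q] = [q] − [p]. For instance
  ∂ej = j − e.
This gives a 10×30 integer matrix of rank 9; reducing to Smith normal form yields diagonal entries (1,1,1,1,1,1,1,1,1).

∂_2: C_2 → C_1 acts by ∂[p,q,r] = [q,r] − [p,r] + [p,q]. For instance
  ∂egi = gi − ei + eg,
  ∂deh = eh − dh + de.
The 30×20 boundary matrix has rank 20 and Smith normal form diag(1,1,1,1,1,1,1,1,1,1,1,1,1,1,1,1,1,1,1,2).

Reading off H_k = ker ∂_k / im ∂_{k+1}:

  H_0: rank C_0 − rank ∂_1 = 10 − 9 = 1, and the invariant factors of ∂_1 are all 1, so H_0 ≅ Z.
  H_1: rank ker ∂_1 − rank ∂_2 = (30 − 9) − 20 = 1, and ∂_2 has invariant factor 2 > 1, so H_1 ≅ Z ⊕ Z_2.
  H_2: rank ker ∂_2 − rank ∂_3 = (20 − 20) − 0 = 0, and there is no ∂_3, so H_2 ≅ 0.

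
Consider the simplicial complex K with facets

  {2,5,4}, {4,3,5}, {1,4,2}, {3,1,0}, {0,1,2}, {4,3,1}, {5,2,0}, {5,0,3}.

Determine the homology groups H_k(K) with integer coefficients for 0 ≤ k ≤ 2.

H_0 = Z,  H_1 = 0,  H_2 = Z.

Take the total order 0 < 1 < 2 < 3 < 4 < 5 on the vertex set. Then K (dimension 2) consists of the simplices:

  0-simplices (6): [0], [1], [2], [3], [4], [5]
  1-simplices (12): [0,1], [0,2], [0,3], [0,5], [1,2], [1,3], [1,4], [2,4], [2,5], [3,4], [3,5], [4,5]
  2-simplices (8): [0,1,2], [0,1,3], [0,2,5], [0,3,5], [1,2,4], [1,3,4], [2,4,5], [3,4,5]

giving chain groups C_0 ≅ Z^6, C_1 ≅ Z^12, C_2 ≅ Z^8.

The boundary map ∂_1: C_1 → C_0 sends each edge [p,q] (with p < q) to q − p. For instance
  ∂[1,3] = [3] − [1].
The resulting 6×12 matrix has rank 5, and its Smith normal form has invariant factors (1,1,1,1,1).

Boundary ∂_2: C_2 → C_1 acts by ∂[p,q,r] = [q,r] − [p,r] + [p,q]. For instance
  ∂[0,1,2] = [1,2] − [0,2] + [0,1],
  ∂[0,3,5] = [3,5] − [0,5] + [0,3].
As a 12×8 matrix over Z this has rank 7, with invariant factors (1,1,1,1,1,1,1).

Reading off H_k = ker ∂_k / im ∂_{k+1}:

  H_0: rank C_0 − rank ∂_1 = 6 − 5 = 1, and the invariant factors of ∂_1 are all 1, so H_0 ≅ Z.
  H_1: rank ker ∂_1 − rank ∂_2 = (12 − 5) − 7 = 0, and the invariant factors of ∂_2 are all 1, so H_1 ≅ 0.
  H_2: rank ker ∂_2 − rank ∂_3 = (8 − 7) − 0 = 1, and there is no ∂_3, so H_2 ≅ Z.

(K is a triangulation of the 2-sphere S^2.)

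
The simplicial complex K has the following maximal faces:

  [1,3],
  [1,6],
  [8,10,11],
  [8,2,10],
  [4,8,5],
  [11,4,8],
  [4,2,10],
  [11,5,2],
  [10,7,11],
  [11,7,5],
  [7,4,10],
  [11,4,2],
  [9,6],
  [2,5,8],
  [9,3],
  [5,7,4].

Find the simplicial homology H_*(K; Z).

H_0 ≅ Z^2,  H_1 ≅ Z ⊕ Z/2Z,  H_2 = 0.

K has 11 vertices, 22 edges, 12 triangles.
rank ∂_0 = 0, rank ∂_1 = 9 ⇒ b_0 = 11 − 0 − 9 = 2; all invariant factors of ∂_1 are 1 so no torsion. So H_0 = Z^2.
rank ∂_1 = 9, rank ∂_2 = 12 ⇒ b_1 = 22 − 9 − 12 = 1; ∂_2 has invariant factor(s) [2] giving torsion. So H_1 = Z ⊕ Z/2Z.
rank ∂_2 = 12, rank ∂_3 = 0 ⇒ b_2 = 12 − 12 − 0 = 0. So H_2 = 0.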